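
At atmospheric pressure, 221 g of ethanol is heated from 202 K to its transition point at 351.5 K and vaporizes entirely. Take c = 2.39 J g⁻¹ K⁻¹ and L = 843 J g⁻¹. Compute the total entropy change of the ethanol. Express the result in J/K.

Warming step: ΔS₁ = m c ln(T_tr/T_i) = 221 × 2.39 × ln(351.5/202) = 292.6 J/K.
Phase change: ΔS₂ = +mL/T_tr = 221 × 843 / 351.5 = 530 J/K.
ΔS_total = (292.6) + (530) = 823 J/K.

ΔS = 823 J/K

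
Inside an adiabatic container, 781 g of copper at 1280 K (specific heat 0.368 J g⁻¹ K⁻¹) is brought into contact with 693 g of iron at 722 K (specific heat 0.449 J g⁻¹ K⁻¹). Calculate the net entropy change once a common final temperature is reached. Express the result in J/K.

ΔS_total = 24.3 J/K

Energy balance: T_f = (m₁c₁T₁ + m₂c₂T₂)/(m₁c₁ + m₂c₂) = 989.93 K.
ΔS₁ = m₁c₁ ln(T_f/T₁) = 287.408 × ln(989.93/1280) = -73.86 J/K.
ΔS₂ = m₂c₂ ln(T_f/T₂) = 311.157 × ln(989.93/722) = 98.2 J/K.
ΔS_total = -73.86 + 98.2 = 24.3 J/K.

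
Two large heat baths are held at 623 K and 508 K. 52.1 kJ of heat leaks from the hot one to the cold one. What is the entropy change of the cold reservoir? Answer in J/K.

ΔS_cold = 103 J/K

The cold reservoir gains heat Q, so ΔS_cold = +Q/T_C = 52100/508 = 103 J/K.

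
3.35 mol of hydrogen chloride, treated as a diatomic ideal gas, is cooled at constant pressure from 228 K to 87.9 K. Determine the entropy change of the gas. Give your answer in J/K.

At constant pressure, ΔS = nC_p ln(T₂/T₁) with C_p = 7R/2 = 29.1 J mol⁻¹ K⁻¹.
ΔS = 3.35 × 29.1 × ln(87.9/228) = -92.9 J/K.

ΔS = -92.9 J/K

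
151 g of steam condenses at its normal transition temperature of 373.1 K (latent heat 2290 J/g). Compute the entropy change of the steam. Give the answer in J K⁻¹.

Heat released by the substance: Q = −mL = −151 × 2290 = −345790 J.
At constant T, ΔS = Q_rev/T = −345790 / 373.1 = -927 J/K.

ΔS = -927 J/K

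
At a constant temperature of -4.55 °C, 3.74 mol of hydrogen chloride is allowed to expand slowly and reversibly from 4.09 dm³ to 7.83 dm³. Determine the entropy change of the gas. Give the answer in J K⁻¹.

ΔS_gas = 20.2 J/K

For an isothermal ideal gas ΔS_gas = nR ln(V₂/V₁) = 3.74 × 8.314 × ln(7.83/4.09) = 20.2 J/K.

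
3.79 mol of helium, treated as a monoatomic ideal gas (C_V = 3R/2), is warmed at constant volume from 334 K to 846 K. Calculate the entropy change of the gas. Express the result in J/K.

At constant volume, ΔS = nC_V ln(T₂/T₁) with C_V = 3R/2 = 12.47 J mol⁻¹ K⁻¹.
ΔS = 3.79 × 12.47 × ln(846/334) = 43.9 J/K.

ΔS = 43.9 J/K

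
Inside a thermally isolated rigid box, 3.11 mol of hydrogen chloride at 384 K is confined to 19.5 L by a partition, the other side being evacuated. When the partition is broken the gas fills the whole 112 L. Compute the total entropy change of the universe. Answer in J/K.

ΔS_universe = 45.2 J/K

No heat is exchanged and no work is done, so the ideal-gas temperature stays constant.
Entropy is a state function; using a reversible isothermal path, ΔS_gas = nR ln(V₂/V₁) = 3.11 × 8.314 × ln(112/19.5) = 45.2 J/K.
The insulated surroundings exchange no heat, so ΔS_surr = 0 and ΔS_universe = ΔS_gas.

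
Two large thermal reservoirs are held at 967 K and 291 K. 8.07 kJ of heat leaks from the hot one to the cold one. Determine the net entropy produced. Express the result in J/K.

ΔS_total = 19.4 J/K

ΔS_hot = −Q/T_H = −8070/967 = -8.345 J/K and ΔS_cold = +Q/T_C = 8070/291 = 27.73 J/K.
ΔS_total = -8.345 + 27.73 = 19.4 J/K, positive as the second law requires.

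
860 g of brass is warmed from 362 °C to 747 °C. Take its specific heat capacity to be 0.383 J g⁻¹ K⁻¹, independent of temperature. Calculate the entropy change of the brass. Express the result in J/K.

In kelvin: T₁ = 635.15 K, T₂ = 1020.15 K. ΔS = ∫dQ_rev/T = m c ln(T₂/T₁) = 860 × 0.383 × ln(1020.15/635.15) = 156 J/K.

ΔS = 156 J/K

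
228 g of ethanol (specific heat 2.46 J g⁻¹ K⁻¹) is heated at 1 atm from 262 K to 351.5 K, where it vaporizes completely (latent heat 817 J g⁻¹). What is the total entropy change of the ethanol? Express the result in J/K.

ΔS = 695 J/K

Warming step: ΔS₁ = m c ln(T_tr/T_i) = 228 × 2.46 × ln(351.5/262) = 164.8 J/K.
Phase change: ΔS₂ = +mL/T_tr = 228 × 817 / 351.5 = 529.9 J/K.
ΔS_total = (164.8) + (529.9) = 695 J/K.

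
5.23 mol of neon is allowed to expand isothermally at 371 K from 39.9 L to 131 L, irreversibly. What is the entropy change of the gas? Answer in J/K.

ΔS_gas = 51.7 J/K

Entropy is a state function, so ΔS_gas depends only on the end states.
For an isothermal ideal gas ΔS_gas = nR ln(V₂/V₁) = 5.23 × 8.314 × ln(131/39.9) = 51.7 J/K.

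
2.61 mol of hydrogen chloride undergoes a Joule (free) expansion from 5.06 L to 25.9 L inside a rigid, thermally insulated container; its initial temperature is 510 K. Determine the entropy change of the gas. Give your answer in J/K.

ΔS_gas = 35.4 J/K

No heat is exchanged and no work is done, so the ideal-gas temperature stays constant.
Entropy is a state function; using a reversible isothermal path, ΔS_gas = nR ln(V₂/V₁) = 2.61 × 8.314 × ln(25.9/5.06) = 35.4 J/K.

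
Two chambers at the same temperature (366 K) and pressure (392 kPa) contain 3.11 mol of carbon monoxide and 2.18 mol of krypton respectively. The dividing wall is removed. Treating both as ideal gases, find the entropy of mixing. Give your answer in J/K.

ΔS_mix = 29.8 J/K

Mole fractions: x_A = 3.11/5.29 = 0.588, x_B = 0.412.
ΔS_mix = −R(n_A ln x_A + n_B ln x_B) = −8.314 × (3.11 ln 0.588 + 2.18 ln 0.412) = 29.8 J/K.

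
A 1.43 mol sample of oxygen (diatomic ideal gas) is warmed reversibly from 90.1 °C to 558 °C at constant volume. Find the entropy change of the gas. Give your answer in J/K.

ΔS = 24.6 J/K

In kelvin: T₁ = 363.25 K, T₂ = 831.15 K. At constant volume, ΔS = nC_V ln(T₂/T₁) with C_V = 5R/2 = 20.79 J mol⁻¹ K⁻¹.
ΔS = 1.43 × 20.79 × ln(831.15/363.25) = 24.6 J/K.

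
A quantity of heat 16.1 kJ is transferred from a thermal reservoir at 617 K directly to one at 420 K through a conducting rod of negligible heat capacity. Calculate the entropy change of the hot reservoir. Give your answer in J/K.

The hot reservoir loses heat Q, so ΔS_hot = −Q/T_H = −16100/617 = -26.1 J/K.

ΔS_hot = -26.1 J/K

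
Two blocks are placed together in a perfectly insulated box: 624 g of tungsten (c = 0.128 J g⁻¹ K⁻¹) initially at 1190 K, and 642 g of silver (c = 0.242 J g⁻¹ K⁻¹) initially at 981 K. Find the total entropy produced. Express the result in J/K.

ΔS_total = 1 J/K

Energy balance: T_f = (m₁c₁T₁ + m₂c₂T₂)/(m₁c₁ + m₂c₂) = 1052 K.
ΔS₁ = m₁c₁ ln(T_f/T₁) = 79.872 × ln(1052/1190) = -9.848 J/K.
ΔS₂ = m₂c₂ ln(T_f/T₂) = 155.364 × ln(1052/981) = 10.85 J/K.
ΔS_total = -9.848 + 10.85 = 1 J/K.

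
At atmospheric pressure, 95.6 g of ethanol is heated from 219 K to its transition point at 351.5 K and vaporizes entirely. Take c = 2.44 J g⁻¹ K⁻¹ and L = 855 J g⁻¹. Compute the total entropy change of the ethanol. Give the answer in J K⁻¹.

Warming step: ΔS₁ = m c ln(T_tr/T_i) = 95.6 × 2.44 × ln(351.5/219) = 110.4 J/K.
Phase change: ΔS₂ = +mL/T_tr = 95.6 × 855 / 351.5 = 232.5 J/K.
ΔS_total = (110.4) + (232.5) = 343 J/K.

ΔS = 343 J/K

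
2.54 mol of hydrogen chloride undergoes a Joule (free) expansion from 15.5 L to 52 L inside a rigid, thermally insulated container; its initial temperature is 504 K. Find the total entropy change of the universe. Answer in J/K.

ΔS_universe = 25.6 J/K

No heat is exchanged and no work is done, so the ideal-gas temperature stays constant.
Entropy is a state function; using a reversible isothermal path, ΔS_gas = nR ln(V₂/V₁) = 2.54 × 8.314 × ln(52/15.5) = 25.6 J/K.
The insulated surroundings exchange no heat, so ΔS_surr = 0 and ΔS_universe = ΔS_gas.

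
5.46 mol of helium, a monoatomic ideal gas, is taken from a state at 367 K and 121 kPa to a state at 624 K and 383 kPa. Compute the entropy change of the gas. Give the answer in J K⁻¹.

ΔS = 7.93 J/K

ΔS = nC_p ln(T₂/T₁) − nR ln(P₂/P₁), with C_p = 5R/2 = 20.79 J mol⁻¹ K⁻¹ for a monoatomic ideal gas.
ΔS = 5.46 × [20.79 × ln(624/367) − 8.314 × ln(383/121)] = 7.93 J/K.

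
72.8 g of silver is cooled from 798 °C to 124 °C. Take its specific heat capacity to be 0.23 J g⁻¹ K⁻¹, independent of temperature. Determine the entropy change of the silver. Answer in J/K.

ΔS = -16.6 J/K

In kelvin: T₁ = 1071.15 K, T₂ = 397.15 K. ΔS = ∫dQ_rev/T = m c ln(T₂/T₁) = 72.8 × 0.23 × ln(397.15/1071.15) = -16.6 J/K.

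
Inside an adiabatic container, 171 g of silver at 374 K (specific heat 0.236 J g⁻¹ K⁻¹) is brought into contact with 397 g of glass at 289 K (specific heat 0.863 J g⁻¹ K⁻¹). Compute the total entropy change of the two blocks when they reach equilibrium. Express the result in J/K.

ΔS_total = 1.28 J/K

Energy balance: T_f = (m₁c₁T₁ + m₂c₂T₂)/(m₁c₁ + m₂c₂) = 297.96 K.
ΔS₁ = m₁c₁ ln(T_f/T₁) = 40.356 × ln(297.96/374) = -9.1732 J/K.
ΔS₂ = m₂c₂ ln(T_f/T₂) = 342.611 × ln(297.96/289) = 10.457 J/K.
ΔS_total = -9.1732 + 10.457 = 1.28 J/K.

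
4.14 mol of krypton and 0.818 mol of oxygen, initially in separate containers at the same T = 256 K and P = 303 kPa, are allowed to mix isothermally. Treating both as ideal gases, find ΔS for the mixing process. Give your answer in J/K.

ΔS_mix = 18.5 J/K

Mole fractions: x_A = 4.14/4.96 = 0.835, x_B = 0.165.
ΔS_mix = −R(n_A ln x_A + n_B ln x_B) = −8.314 × (4.14 ln 0.835 + 0.818 ln 0.165) = 18.5 J/K.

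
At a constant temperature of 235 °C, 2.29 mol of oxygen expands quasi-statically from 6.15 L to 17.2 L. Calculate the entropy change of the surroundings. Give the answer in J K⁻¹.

For an isothermal ideal gas ΔS_gas = nR ln(V₂/V₁) = 2.29 × 8.314 × ln(17.2/6.15) = 19.6 J/K.
The process is reversible, so ΔS_surr = −ΔS_gas = -19.6 J/K and ΔS_universe = 0.

ΔS_surr = -19.6 J/K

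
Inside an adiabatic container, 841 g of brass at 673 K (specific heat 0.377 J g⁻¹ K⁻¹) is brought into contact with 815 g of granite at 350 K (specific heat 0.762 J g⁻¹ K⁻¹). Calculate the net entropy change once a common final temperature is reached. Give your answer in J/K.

ΔS_total = 47.4 J/K

Energy balance: T_f = (m₁c₁T₁ + m₂c₂T₂)/(m₁c₁ + m₂c₂) = 459.17 K.
ΔS₁ = m₁c₁ ln(T_f/T₁) = 317.057 × ln(459.17/673) = -121.2 J/K.
ΔS₂ = m₂c₂ ln(T_f/T₂) = 621.03 × ln(459.17/350) = 168.6 J/K.
ΔS_total = -121.2 + 168.6 = 47.4 J/K.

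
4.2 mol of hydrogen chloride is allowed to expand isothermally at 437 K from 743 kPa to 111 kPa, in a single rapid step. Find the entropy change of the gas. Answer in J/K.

Entropy is a state function, so ΔS_gas depends only on the end states.
For an isothermal ideal gas ΔS_gas = nR ln(P₁/P₂) = 4.2 × 8.314 × ln(743/111) = 66.4 J/K.

ΔS_gas = 66.4 J/K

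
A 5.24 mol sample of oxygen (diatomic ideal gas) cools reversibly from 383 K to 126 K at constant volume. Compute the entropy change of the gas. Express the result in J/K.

At constant volume, ΔS = nC_V ln(T₂/T₁) with C_V = 5R/2 = 20.79 J mol⁻¹ K⁻¹.
ΔS = 5.24 × 20.79 × ln(126/383) = -121 J/K.

ΔS = -121 J/K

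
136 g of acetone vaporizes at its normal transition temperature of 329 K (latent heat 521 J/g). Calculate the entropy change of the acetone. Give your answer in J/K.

Heat absorbed by the substance: Q = mL = 136 × 521 = 70856 J.
At constant T, ΔS = Q_rev/T = 70856 / 329 = 215 J/K.

ΔS = 215 J/K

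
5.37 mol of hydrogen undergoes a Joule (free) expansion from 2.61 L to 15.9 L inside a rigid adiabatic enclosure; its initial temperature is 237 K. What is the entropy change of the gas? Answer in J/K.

ΔS_gas = 80.7 J/K

For an ideal gas in free expansion Q = 0 and W = 0, so T is unchanged.
Entropy is a state function; using a reversible isothermal path, ΔS_gas = nR ln(V₂/V₁) = 5.37 × 8.314 × ln(15.9/2.61) = 80.7 J/K.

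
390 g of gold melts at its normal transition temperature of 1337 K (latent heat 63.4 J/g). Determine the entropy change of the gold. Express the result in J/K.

Heat absorbed by the substance: Q = mL = 390 × 63.4 = 24726 J.
At constant T, ΔS = Q_rev/T = 24726 / 1337 = 18.5 J/K.

ΔS = 18.5 J/K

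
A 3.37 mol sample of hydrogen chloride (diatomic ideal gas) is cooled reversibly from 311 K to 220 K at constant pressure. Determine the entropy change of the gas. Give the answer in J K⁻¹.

At constant pressure, ΔS = nC_p ln(T₂/T₁) with C_p = 7R/2 = 29.1 J mol⁻¹ K⁻¹.
ΔS = 3.37 × 29.1 × ln(220/311) = -33.9 J/K.

ΔS = -33.9 J/K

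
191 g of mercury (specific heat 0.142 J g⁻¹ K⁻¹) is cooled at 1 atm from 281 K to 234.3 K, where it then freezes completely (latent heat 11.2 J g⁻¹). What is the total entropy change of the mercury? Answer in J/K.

Cooling step: ΔS₁ = m c ln(T_tr/T_i) = 191 × 0.142 × ln(234.3/281) = -4.929 J/K.
Phase change: ΔS₂ = −mL/T_tr = −191 × 11.2 / 234.3 = -9.13 J/K.
ΔS_total = (-4.929) + (-9.13) = -14.1 J/K.

ΔS = -14.1 J/K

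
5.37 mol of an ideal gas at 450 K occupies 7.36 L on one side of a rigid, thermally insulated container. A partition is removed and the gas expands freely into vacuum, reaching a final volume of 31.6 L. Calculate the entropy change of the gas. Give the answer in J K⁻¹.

For an ideal gas in free expansion Q = 0 and W = 0, so T is unchanged.
Entropy is a state function; using a reversible isothermal path, ΔS_gas = nR ln(V₂/V₁) = 5.37 × 8.314 × ln(31.6/7.36) = 65.1 J/K.

ΔS_gas = 65.1 J/K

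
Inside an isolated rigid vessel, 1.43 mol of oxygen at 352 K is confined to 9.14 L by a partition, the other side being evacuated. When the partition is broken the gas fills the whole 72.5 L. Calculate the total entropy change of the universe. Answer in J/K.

ΔS_universe = 24.6 J/K

For an ideal gas in free expansion Q = 0 and W = 0, so T is unchanged.
Entropy is a state function; using a reversible isothermal path, ΔS_gas = nR ln(V₂/V₁) = 1.43 × 8.314 × ln(72.5/9.14) = 24.6 J/K.
The insulated surroundings exchange no heat, so ΔS_surr = 0 and ΔS_universe = ΔS_gas.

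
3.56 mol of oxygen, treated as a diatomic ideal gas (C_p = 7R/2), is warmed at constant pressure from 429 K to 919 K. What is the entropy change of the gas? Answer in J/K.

ΔS = 78.9 J/K

At constant pressure, ΔS = nC_p ln(T₂/T₁) with C_p = 7R/2 = 29.1 J mol⁻¹ K⁻¹.
ΔS = 3.56 × 29.1 × ln(919/429) = 78.9 J/K.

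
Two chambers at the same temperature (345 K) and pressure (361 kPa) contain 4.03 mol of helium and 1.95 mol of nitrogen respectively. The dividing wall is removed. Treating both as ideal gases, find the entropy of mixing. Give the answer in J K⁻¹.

ΔS_mix = 31.4 J/K

Mole fractions: x_A = 4.03/5.98 = 0.674, x_B = 0.326.
ΔS_mix = −R(n_A ln x_A + n_B ln x_B) = −8.314 × (4.03 ln 0.674 + 1.95 ln 0.326) = 31.4 J/K.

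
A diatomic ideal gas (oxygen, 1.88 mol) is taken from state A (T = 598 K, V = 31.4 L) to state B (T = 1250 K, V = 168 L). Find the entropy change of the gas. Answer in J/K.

ΔS = 55 J/K

Entropy is a state function: ΔS = nC_V ln(T₂/T₁) + nR ln(V₂/V₁), with C_V = 5R/2 = 20.79 J mol⁻¹ K⁻¹ for a diatomic ideal gas.
ΔS = 1.88 × [20.79 × ln(1250/598) + 8.314 × ln(168/31.4)] = 55 J/K.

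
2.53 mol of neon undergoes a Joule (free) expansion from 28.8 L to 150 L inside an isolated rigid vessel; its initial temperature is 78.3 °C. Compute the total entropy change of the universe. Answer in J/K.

ΔS_universe = 34.7 J/K

No heat is exchanged and no work is done, so the ideal-gas temperature stays constant.
Entropy is a state function; using a reversible isothermal path, ΔS_gas = nR ln(V₂/V₁) = 2.53 × 8.314 × ln(150/28.8) = 34.7 J/K.
The insulated surroundings exchange no heat, so ΔS_surr = 0 and ΔS_universe = ΔS_gas.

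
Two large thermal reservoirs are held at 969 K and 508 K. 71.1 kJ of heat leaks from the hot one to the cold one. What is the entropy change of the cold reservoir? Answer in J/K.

ΔS_cold = 140 J/K

The cold reservoir gains heat Q, so ΔS_cold = +Q/T_C = 71100/508 = 140 J/K.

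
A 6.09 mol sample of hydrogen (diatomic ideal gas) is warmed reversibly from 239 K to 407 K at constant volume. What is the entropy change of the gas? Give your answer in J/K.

ΔS = 67.4 J/K

At constant volume, ΔS = nC_V ln(T₂/T₁) with C_V = 5R/2 = 20.79 J mol⁻¹ K⁻¹.
ΔS = 6.09 × 20.79 × ln(407/239) = 67.4 J/K.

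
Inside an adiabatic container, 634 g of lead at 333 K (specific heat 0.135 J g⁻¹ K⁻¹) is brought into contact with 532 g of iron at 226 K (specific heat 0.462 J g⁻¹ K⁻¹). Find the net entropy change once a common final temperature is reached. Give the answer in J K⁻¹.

Energy balance: T_f = (m₁c₁T₁ + m₂c₂T₂)/(m₁c₁ + m₂c₂) = 253.64 K.
ΔS₁ = m₁c₁ ln(T_f/T₁) = 85.59 × ln(253.64/333) = -23.3009 J/K.
ΔS₂ = m₂c₂ ln(T_f/T₂) = 245.784 × ln(253.64/226) = 28.3557 J/K.
ΔS_total = -23.3009 + 28.3557 = 5.05 J/K.

ΔS_total = 5.05 J/K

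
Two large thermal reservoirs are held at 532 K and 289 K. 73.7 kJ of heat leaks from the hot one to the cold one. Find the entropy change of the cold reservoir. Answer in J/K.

The cold reservoir gains heat Q, so ΔS_cold = +Q/T_C = 73700/289 = 255 J/K.

ΔS_cold = 255 J/K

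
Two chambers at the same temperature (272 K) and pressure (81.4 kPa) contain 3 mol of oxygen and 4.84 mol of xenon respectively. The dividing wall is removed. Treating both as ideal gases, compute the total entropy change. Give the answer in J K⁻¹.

ΔS_mix = 43.4 J/K

Mole fractions: x_A = 3/7.84 = 0.383, x_B = 0.617.
ΔS_mix = −R(n_A ln x_A + n_B ln x_B) = −8.314 × (3 ln 0.383 + 4.84 ln 0.617) = 43.4 J/K.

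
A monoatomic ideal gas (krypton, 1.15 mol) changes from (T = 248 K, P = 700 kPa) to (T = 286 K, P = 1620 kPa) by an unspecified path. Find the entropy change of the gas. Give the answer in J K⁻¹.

ΔS = nC_p ln(T₂/T₁) − nR ln(P₂/P₁), with C_p = 5R/2 = 20.79 J mol⁻¹ K⁻¹ for a monoatomic ideal gas.
ΔS = 1.15 × [20.79 × ln(286/248) − 8.314 × ln(1620/700)] = -4.62 J/K.

ΔS = -4.62 J/K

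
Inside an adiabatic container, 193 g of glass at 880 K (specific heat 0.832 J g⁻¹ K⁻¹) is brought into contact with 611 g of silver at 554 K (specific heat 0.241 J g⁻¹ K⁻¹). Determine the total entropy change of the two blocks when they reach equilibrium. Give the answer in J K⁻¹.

Energy balance: T_f = (m₁c₁T₁ + m₂c₂T₂)/(m₁c₁ + m₂c₂) = 724.06 K.
ΔS₁ = m₁c₁ ln(T_f/T₁) = 160.576 × ln(724.06/880) = -31.32 J/K.
ΔS₂ = m₂c₂ ln(T_f/T₂) = 147.251 × ln(724.06/554) = 39.42 J/K.
ΔS_total = -31.32 + 39.42 = 8.1 J/K.

ΔS_total = 8.1 J/K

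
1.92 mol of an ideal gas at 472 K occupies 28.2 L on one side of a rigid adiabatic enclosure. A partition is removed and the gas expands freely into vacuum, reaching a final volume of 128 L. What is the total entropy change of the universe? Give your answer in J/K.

ΔS_universe = 24.1 J/K

For an ideal gas in free expansion Q = 0 and W = 0, so T is unchanged.
Entropy is a state function; using a reversible isothermal path, ΔS_gas = nR ln(V₂/V₁) = 1.92 × 8.314 × ln(128/28.2) = 24.1 J/K.
The insulated surroundings exchange no heat, so ΔS_surr = 0 and ΔS_universe = ΔS_gas.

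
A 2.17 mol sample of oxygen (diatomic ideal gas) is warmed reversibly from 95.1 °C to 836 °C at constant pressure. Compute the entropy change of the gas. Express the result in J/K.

ΔS = 69.6 J/K

In kelvin: T₁ = 368.25 K, T₂ = 1109.15 K. At constant pressure, ΔS = nC_p ln(T₂/T₁) with C_p = 7R/2 = 29.1 J mol⁻¹ K⁻¹.
ΔS = 2.17 × 29.1 × ln(1109.15/368.25) = 69.6 J/K.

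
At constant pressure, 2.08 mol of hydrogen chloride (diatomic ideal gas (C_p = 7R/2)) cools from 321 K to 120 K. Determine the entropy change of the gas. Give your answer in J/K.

ΔS = -59.6 J/K

At constant pressure, ΔS = nC_p ln(T₂/T₁) with C_p = 7R/2 = 29.1 J mol⁻¹ K⁻¹.
ΔS = 2.08 × 29.1 × ln(120/321) = -59.6 J/K.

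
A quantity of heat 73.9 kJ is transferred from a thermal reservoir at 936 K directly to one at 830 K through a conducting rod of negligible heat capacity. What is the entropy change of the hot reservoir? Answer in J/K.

ΔS_hot = -79 J/K

The hot reservoir loses heat Q, so ΔS_hot = −Q/T_H = −73900/936 = -79 J/K.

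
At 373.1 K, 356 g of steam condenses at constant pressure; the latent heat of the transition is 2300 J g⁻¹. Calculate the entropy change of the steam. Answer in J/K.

ΔS = -2190 J/K

Heat released by the substance: Q = −mL = −356 × 2300 = −818800 J.
At constant T, ΔS = Q_rev/T = −818800 / 373.1 = -2190 J/K.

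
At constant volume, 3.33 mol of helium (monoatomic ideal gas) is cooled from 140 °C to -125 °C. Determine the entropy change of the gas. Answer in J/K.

ΔS = -42.6 J/K

In kelvin: T₁ = 413.15 K, T₂ = 148.15 K. At constant volume, ΔS = nC_V ln(T₂/T₁) with C_V = 3R/2 = 12.47 J mol⁻¹ K⁻¹.
ΔS = 3.33 × 12.47 × ln(148.15/413.15) = -42.6 J/K.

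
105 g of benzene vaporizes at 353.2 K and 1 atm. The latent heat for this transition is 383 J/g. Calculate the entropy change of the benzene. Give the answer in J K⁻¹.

Heat absorbed by the substance: Q = mL = 105 × 383 = 40215 J.
At constant T, ΔS = Q_rev/T = 40215 / 353.2 = 114 J/K.

ΔS = 114 J/K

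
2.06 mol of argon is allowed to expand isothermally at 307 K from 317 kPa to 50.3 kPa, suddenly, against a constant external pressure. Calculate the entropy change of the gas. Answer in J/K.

ΔS_gas = 31.5 J/K

Entropy is a state function, so ΔS_gas depends only on the end states.
For an isothermal ideal gas ΔS_gas = nR ln(P₁/P₂) = 2.06 × 8.314 × ln(317/50.3) = 31.5 J/K.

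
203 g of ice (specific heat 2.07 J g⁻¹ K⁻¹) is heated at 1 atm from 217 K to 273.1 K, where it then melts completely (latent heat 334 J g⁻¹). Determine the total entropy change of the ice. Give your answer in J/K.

Warming step: ΔS₁ = m c ln(T_tr/T_i) = 203 × 2.07 × ln(273.1/217) = 96.62 J/K.
Phase change: ΔS₂ = +mL/T_tr = 203 × 334 / 273.1 = 248.3 J/K.
ΔS_total = (96.62) + (248.3) = 345 J/K.

ΔS = 345 J/K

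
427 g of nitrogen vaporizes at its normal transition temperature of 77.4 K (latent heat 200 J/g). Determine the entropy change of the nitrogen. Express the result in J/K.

Heat absorbed by the substance: Q = mL = 427 × 200 = 85400 J.
At constant T, ΔS = Q_rev/T = 85400 / 77.4 = 1100 J/K.

ΔS = 1100 J/K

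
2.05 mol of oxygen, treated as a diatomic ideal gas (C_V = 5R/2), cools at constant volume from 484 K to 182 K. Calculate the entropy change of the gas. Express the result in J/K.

At constant volume, ΔS = nC_V ln(T₂/T₁) with C_V = 5R/2 = 20.79 J mol⁻¹ K⁻¹.
ΔS = 2.05 × 20.79 × ln(182/484) = -41.7 J/K.

ΔS = -41.7 J/K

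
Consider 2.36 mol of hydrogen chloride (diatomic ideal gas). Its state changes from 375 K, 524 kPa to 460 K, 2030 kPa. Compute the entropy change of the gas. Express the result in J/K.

ΔS = nC_p ln(T₂/T₁) − nR ln(P₂/P₁), with C_p = 7R/2 = 29.1 J mol⁻¹ K⁻¹ for a diatomic ideal gas.
ΔS = 2.36 × [29.1 × ln(460/375) − 8.314 × ln(2030/524)] = -12.5 J/K.

ΔS = -12.5 J/K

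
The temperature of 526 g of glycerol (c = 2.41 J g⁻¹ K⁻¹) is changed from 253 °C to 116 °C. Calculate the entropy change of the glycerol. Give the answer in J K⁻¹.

In kelvin: T₁ = 526.15 K, T₂ = 389.15 K. ΔS = ∫dQ_rev/T = m c ln(T₂/T₁) = 526 × 2.41 × ln(389.15/526.15) = -382 J/K.

ΔS = -382 J/K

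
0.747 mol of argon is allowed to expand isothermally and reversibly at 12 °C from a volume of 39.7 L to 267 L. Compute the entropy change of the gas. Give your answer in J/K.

For an isothermal ideal gas ΔS_gas = nR ln(V₂/V₁) = 0.747 × 8.314 × ln(267/39.7) = 11.8 J/K.

ΔS_gas = 11.8 J/K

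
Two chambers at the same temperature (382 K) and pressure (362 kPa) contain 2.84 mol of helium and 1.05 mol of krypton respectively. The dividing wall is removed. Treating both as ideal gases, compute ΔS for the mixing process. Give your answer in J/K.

Mole fractions: x_A = 2.84/3.89 = 0.73, x_B = 0.27.
ΔS_mix = −R(n_A ln x_A + n_B ln x_B) = −8.314 × (2.84 ln 0.73 + 1.05 ln 0.27) = 18.9 J/K.

ΔS_mix = 18.9 J/K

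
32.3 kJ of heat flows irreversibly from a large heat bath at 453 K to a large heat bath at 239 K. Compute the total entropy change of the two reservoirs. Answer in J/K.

ΔS_hot = −Q/T_H = −32300/453 = -71.3 J/K and ΔS_cold = +Q/T_C = 32300/239 = 135.1 J/K.
ΔS_total = -71.3 + 135.1 = 63.8 J/K, positive as the second law requires.

ΔS_total = 63.8 J/K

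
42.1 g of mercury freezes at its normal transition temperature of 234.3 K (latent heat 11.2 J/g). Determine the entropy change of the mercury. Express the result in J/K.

ΔS = -2.01 J/K

Heat released by the substance: Q = −mL = −42.1 × 11.2 = −471.52 J.
At constant T, ΔS = Q_rev/T = −471.52 / 234.3 = -2.01 J/K.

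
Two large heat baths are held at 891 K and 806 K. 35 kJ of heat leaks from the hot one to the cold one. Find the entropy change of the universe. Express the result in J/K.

ΔS_total = 4.14 J/K

ΔS_hot = −Q/T_H = −35000/891 = -39.28 J/K and ΔS_cold = +Q/T_C = 35000/806 = 43.42 J/K.
ΔS_total = -39.28 + 43.42 = 4.14 J/K, positive as the second law requires.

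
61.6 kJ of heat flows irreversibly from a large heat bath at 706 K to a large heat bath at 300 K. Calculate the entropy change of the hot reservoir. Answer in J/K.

The hot reservoir loses heat Q, so ΔS_hot = −Q/T_H = −61600/706 = -87.3 J/K.

ΔS_hot = -87.3 J/K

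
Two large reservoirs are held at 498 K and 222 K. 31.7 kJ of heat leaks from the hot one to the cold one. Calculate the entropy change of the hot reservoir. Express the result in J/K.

The hot reservoir loses heat Q, so ΔS_hot = −Q/T_H = −31700/498 = -63.7 J/K.

ΔS_hot = -63.7 J/K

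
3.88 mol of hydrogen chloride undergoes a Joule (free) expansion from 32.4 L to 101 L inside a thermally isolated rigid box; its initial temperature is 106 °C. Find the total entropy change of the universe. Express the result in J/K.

ΔS_universe = 36.7 J/K

For an ideal gas in free expansion Q = 0 and W = 0, so T is unchanged.
Entropy is a state function; using a reversible isothermal path, ΔS_gas = nR ln(V₂/V₁) = 3.88 × 8.314 × ln(101/32.4) = 36.7 J/K.
The insulated surroundings exchange no heat, so ΔS_surr = 0 and ΔS_universe = ΔS_gas.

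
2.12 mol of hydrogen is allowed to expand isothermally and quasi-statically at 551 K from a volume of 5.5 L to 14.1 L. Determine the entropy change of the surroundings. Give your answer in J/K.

For an isothermal ideal gas ΔS_gas = nR ln(V₂/V₁) = 2.12 × 8.314 × ln(14.1/5.5) = 16.6 J/K.
The process is reversible, so ΔS_surr = −ΔS_gas = -16.6 J/K and ΔS_universe = 0.

ΔS_surr = -16.6 J/K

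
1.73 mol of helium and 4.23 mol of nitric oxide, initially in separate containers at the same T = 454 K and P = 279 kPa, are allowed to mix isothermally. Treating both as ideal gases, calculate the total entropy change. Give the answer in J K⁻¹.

ΔS_mix = 29.8 J/K

Mole fractions: x_A = 1.73/5.96 = 0.29, x_B = 0.71.
ΔS_mix = −R(n_A ln x_A + n_B ln x_B) = −8.314 × (1.73 ln 0.29 + 4.23 ln 0.71) = 29.8 J/K.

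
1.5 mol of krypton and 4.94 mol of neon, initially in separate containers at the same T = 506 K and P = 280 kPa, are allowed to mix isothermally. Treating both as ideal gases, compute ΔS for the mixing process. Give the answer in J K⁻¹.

ΔS_mix = 29.1 J/K

Mole fractions: x_A = 1.5/6.44 = 0.233, x_B = 0.767.
ΔS_mix = −R(n_A ln x_A + n_B ln x_B) = −8.314 × (1.5 ln 0.233 + 4.94 ln 0.767) = 29.1 J/K.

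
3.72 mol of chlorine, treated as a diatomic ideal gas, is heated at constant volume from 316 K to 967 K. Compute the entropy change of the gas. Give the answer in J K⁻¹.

ΔS = 86.5 J/K

At constant volume, ΔS = nC_V ln(T₂/T₁) with C_V = 5R/2 = 20.79 J mol⁻¹ K⁻¹.
ΔS = 3.72 × 20.79 × ln(967/316) = 86.5 J/K.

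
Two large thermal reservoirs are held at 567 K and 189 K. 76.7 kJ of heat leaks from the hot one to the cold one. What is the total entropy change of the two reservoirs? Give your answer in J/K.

ΔS_total = 271 J/K

ΔS_hot = −Q/T_H = −76700/567 = -135.27 J/K and ΔS_cold = +Q/T_C = 76700/189 = 405.82 J/K.
ΔS_total = -135.27 + 405.82 = 271 J/K, positive as the second law requires.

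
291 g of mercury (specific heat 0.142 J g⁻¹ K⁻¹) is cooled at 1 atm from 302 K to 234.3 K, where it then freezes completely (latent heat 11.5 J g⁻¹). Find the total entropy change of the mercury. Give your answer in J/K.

Cooling step: ΔS₁ = m c ln(T_tr/T_i) = 291 × 0.142 × ln(234.3/302) = -10.49 J/K.
Phase change: ΔS₂ = −mL/T_tr = −291 × 11.5 / 234.3 = -14.28 J/K.
ΔS_total = (-10.49) + (-14.28) = -24.8 J/K.

ΔS = -24.8 J/K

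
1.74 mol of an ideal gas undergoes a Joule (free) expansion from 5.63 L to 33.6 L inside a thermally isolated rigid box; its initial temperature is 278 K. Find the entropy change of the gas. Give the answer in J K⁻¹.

ΔS_gas = 25.8 J/K

No heat is exchanged and no work is done, so the ideal-gas temperature stays constant.
Entropy is a state function; using a reversible isothermal path, ΔS_gas = nR ln(V₂/V₁) = 1.74 × 8.314 × ln(33.6/5.63) = 25.8 J/K.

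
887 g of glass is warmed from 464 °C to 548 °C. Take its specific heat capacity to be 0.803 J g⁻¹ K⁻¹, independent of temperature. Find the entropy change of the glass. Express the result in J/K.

ΔS = 76.9 J/K

In kelvin: T₁ = 737.15 K, T₂ = 821.15 K. ΔS = ∫dQ_rev/T = m c ln(T₂/T₁) = 887 × 0.803 × ln(821.15/737.15) = 76.9 J/K.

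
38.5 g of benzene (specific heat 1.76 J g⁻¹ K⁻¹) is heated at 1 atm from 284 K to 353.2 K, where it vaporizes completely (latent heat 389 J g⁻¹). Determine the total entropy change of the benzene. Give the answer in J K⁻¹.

ΔS = 57.2 J/K

Warming step: ΔS₁ = m c ln(T_tr/T_i) = 38.5 × 1.76 × ln(353.2/284) = 14.78 J/K.
Phase change: ΔS₂ = +mL/T_tr = 38.5 × 389 / 353.2 = 42.4 J/K.
ΔS_total = (14.78) + (42.4) = 57.2 J/K.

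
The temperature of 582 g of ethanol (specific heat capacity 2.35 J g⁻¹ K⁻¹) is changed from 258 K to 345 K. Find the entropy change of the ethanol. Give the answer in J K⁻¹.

ΔS = ∫dQ_rev/T = m c ln(T₂/T₁) = 582 × 2.35 × ln(345/258) = 397 J/K.

ΔS = 397 J/K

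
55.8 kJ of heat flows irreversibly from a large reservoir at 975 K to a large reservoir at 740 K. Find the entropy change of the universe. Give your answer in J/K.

ΔS_total = 18.2 J/K

ΔS_hot = −Q/T_H = −55800/975 = -57.23 J/K and ΔS_cold = +Q/T_C = 55800/740 = 75.41 J/K.
ΔS_total = -57.23 + 75.41 = 18.2 J/K, positive as the second law requires.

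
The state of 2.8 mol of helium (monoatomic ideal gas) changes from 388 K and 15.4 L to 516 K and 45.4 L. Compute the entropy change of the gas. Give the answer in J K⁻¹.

ΔS = 35.1 J/K

Entropy is a state function: ΔS = nC_V ln(T₂/T₁) + nR ln(V₂/V₁), with C_V = 3R/2 = 12.47 J mol⁻¹ K⁻¹ for a monoatomic ideal gas.
ΔS = 2.8 × [12.47 × ln(516/388) + 8.314 × ln(45.4/15.4)] = 35.1 J/K.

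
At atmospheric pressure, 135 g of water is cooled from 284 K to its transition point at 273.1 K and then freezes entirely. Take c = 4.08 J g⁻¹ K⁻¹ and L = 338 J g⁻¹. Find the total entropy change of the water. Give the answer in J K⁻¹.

Cooling step: ΔS₁ = m c ln(T_tr/T_i) = 135 × 4.08 × ln(273.1/284) = -21.56 J/K.
Phase change: ΔS₂ = −mL/T_tr = −135 × 338 / 273.1 = -167.1 J/K.
ΔS_total = (-21.56) + (-167.1) = -189 J/K.

ΔS = -189 J/K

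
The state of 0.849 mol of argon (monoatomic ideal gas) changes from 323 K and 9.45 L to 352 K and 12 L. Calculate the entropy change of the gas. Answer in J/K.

ΔS = 2.6 J/K

Entropy is a state function: ΔS = nC_V ln(T₂/T₁) + nR ln(V₂/V₁), with C_V = 3R/2 = 12.47 J mol⁻¹ K⁻¹ for a monoatomic ideal gas.
ΔS = 0.849 × [12.47 × ln(352/323) + 8.314 × ln(12/9.45)] = 2.6 J/K.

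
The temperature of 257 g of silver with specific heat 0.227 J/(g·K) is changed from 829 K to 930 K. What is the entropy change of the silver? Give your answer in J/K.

ΔS = 6.71 J/K

ΔS = ∫dQ_rev/T = m c ln(T₂/T₁) = 257 × 0.227 × ln(930/829) = 6.71 J/K.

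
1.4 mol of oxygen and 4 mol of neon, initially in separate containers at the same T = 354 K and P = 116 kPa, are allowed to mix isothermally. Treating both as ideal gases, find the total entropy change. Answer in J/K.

Mole fractions: x_A = 1.4/5.4 = 0.259, x_B = 0.741.
ΔS_mix = −R(n_A ln x_A + n_B ln x_B) = −8.314 × (1.4 ln 0.259 + 4 ln 0.741) = 25.7 J/K.

ΔS_mix = 25.7 J/K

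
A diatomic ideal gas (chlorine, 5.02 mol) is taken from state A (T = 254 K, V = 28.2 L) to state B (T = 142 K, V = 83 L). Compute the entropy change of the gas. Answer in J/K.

ΔS = -15.6 J/K

Entropy is a state function: ΔS = nC_V ln(T₂/T₁) + nR ln(V₂/V₁), with C_V = 5R/2 = 20.79 J mol⁻¹ K⁻¹ for a diatomic ideal gas.
ΔS = 5.02 × [20.79 × ln(142/254) + 8.314 × ln(83/28.2)] = -15.6 J/K.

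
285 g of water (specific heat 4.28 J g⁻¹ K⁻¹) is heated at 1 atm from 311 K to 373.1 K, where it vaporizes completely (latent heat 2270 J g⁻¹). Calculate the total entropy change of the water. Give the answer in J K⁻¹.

ΔS = 1960 J/K

Warming step: ΔS₁ = m c ln(T_tr/T_i) = 285 × 4.28 × ln(373.1/311) = 222.1 J/K.
Phase change: ΔS₂ = +mL/T_tr = 285 × 2270 / 373.1 = 1734 J/K.
ΔS_total = (222.1) + (1734) = 1960 J/K.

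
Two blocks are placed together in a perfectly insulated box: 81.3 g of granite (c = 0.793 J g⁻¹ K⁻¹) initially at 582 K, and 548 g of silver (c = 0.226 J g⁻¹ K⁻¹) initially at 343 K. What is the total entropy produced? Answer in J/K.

ΔS_total = 6.2 J/K

Energy balance: T_f = (m₁c₁T₁ + m₂c₂T₂)/(m₁c₁ + m₂c₂) = 424.82 K.
ΔS₁ = m₁c₁ ln(T_f/T₁) = 64.4709 × ln(424.82/582) = -20.3 J/K.
ΔS₂ = m₂c₂ ln(T_f/T₂) = 123.848 × ln(424.82/343) = 26.5 J/K.
ΔS_total = -20.3 + 26.5 = 6.2 J/K.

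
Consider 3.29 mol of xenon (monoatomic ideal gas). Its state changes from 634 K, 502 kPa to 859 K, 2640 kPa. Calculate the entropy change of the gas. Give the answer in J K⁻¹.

ΔS = -24.6 J/K

ΔS = nC_p ln(T₂/T₁) − nR ln(P₂/P₁), with C_p = 5R/2 = 20.79 J mol⁻¹ K⁻¹ for a monoatomic ideal gas.
ΔS = 3.29 × [20.79 × ln(859/634) − 8.314 × ln(2640/502)] = -24.6 J/K.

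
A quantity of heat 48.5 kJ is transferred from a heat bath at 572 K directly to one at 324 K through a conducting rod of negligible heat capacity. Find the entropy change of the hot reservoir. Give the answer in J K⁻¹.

The hot reservoir loses heat Q, so ΔS_hot = −Q/T_H = −48500/572 = -84.8 J/K.

ΔS_hot = -84.8 J/K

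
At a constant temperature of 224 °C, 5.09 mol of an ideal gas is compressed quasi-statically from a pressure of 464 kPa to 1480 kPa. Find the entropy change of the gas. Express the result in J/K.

ΔS_gas = -49.1 J/K

For an isothermal ideal gas ΔS_gas = nR ln(P₁/P₂) = 5.09 × 8.314 × ln(464/1480) = -49.1 J/K.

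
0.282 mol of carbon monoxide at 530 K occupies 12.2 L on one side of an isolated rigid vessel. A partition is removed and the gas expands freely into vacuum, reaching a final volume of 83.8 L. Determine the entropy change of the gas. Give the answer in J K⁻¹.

ΔS_gas = 4.52 J/K

For an ideal gas in free expansion Q = 0 and W = 0, so T is unchanged.
Entropy is a state function; using a reversible isothermal path, ΔS_gas = nR ln(V₂/V₁) = 0.282 × 8.314 × ln(83.8/12.2) = 4.52 J/K.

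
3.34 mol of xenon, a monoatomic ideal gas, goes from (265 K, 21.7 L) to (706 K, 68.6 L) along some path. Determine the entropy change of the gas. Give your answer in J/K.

ΔS = 72.8 J/K

Entropy is a state function: ΔS = nC_V ln(T₂/T₁) + nR ln(V₂/V₁), with C_V = 3R/2 = 12.47 J mol⁻¹ K⁻¹ for a monoatomic ideal gas.
ΔS = 3.34 × [12.47 × ln(706/265) + 8.314 × ln(68.6/21.7)] = 72.8 J/K.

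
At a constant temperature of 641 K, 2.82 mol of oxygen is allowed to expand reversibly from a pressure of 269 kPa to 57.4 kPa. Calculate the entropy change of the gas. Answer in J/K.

ΔS_gas = 36.2 J/K

For an isothermal ideal gas ΔS_gas = nR ln(P₁/P₂) = 2.82 × 8.314 × ln(269/57.4) = 36.2 J/K.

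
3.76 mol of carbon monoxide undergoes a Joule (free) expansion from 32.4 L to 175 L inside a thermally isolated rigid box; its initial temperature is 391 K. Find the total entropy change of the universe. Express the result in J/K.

For an ideal gas in free expansion Q = 0 and W = 0, so T is unchanged.
Entropy is a state function; using a reversible isothermal path, ΔS_gas = nR ln(V₂/V₁) = 3.76 × 8.314 × ln(175/32.4) = 52.7 J/K.
The insulated surroundings exchange no heat, so ΔS_surr = 0 and ΔS_universe = ΔS_gas.

ΔS_universe = 52.7 J/K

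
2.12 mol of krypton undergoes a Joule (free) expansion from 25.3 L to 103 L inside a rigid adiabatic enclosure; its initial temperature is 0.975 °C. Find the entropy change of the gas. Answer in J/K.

ΔS_gas = 24.7 J/K

For an ideal gas in free expansion Q = 0 and W = 0, so T is unchanged.
Entropy is a state function; using a reversible isothermal path, ΔS_gas = nR ln(V₂/V₁) = 2.12 × 8.314 × ln(103/25.3) = 24.7 J/K.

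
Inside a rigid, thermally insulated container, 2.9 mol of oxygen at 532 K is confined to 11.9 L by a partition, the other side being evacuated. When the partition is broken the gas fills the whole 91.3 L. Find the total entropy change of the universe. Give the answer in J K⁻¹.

No heat is exchanged and no work is done, so the ideal-gas temperature stays constant.
Entropy is a state function; using a reversible isothermal path, ΔS_gas = nR ln(V₂/V₁) = 2.9 × 8.314 × ln(91.3/11.9) = 49.1 J/K.
The insulated surroundings exchange no heat, so ΔS_surr = 0 and ΔS_universe = ΔS_gas.

ΔS_universe = 49.1 J/K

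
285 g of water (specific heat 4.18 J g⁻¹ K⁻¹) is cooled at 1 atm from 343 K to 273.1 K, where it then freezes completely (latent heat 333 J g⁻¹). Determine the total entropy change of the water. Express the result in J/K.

ΔS = -619 J/K

Cooling step: ΔS₁ = m c ln(T_tr/T_i) = 285 × 4.18 × ln(273.1/343) = -271.5 J/K.
Phase change: ΔS₂ = −mL/T_tr = −285 × 333 / 273.1 = -347.5 J/K.
ΔS_total = (-271.5) + (-347.5) = -619 J/K.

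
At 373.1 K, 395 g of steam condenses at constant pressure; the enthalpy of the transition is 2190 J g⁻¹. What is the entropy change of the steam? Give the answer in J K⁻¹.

Heat released by the substance: Q = −mL = −395 × 2190 = −865050 J.
At constant T, ΔS = Q_rev/T = −865050 / 373.1 = -2320 J/K.

ΔS = -2320 J/K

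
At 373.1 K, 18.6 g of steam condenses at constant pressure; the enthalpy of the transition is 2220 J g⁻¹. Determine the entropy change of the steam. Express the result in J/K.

Heat released by the substance: Q = −mL = −18.6 × 2220 = −41292 J.
At constant T, ΔS = Q_rev/T = −41292 / 373.1 = -111 J/K.

ΔS = -111 J/K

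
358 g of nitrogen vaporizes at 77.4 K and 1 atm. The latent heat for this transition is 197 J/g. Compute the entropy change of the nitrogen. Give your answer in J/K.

ΔS = 911 J/K

Heat absorbed by the substance: Q = mL = 358 × 197 = 70526 J.
At constant T, ΔS = Q_rev/T = 70526 / 77.4 = 911 J/K.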